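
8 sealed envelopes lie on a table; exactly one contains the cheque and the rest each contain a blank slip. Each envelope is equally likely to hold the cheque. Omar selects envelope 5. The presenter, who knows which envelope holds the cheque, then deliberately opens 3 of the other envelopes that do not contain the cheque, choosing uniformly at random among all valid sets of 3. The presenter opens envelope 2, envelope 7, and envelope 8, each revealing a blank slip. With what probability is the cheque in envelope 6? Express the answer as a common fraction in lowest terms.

7/32

Condition on the true location of the cheque.
If it is in any of envelopes 1, 3, 4, and 6 (prior 1/8 each): the presenter has 20 equally likely choices, so probability 1/20; weight (1/8)·(1/20) = 1/160 each.
If it is in any of envelopes 2, 7, and 8 (prior 1/8 each): that envelope was opened and seen not to hold the prize — ruled out; weight (1/8)·0 = 0 each.
If it is in envelope 5 (prior 1/8): the presenter has 35 equally likely choices, so probability 1/35; weight (1/8)·(1/35) = 1/280.
The weights sum to 1/35.
So P(the cheque in envelope 6 | the presenter opened envelope 2, envelope 7, and envelope 8) = (1/160) / (1/35) = 7/32.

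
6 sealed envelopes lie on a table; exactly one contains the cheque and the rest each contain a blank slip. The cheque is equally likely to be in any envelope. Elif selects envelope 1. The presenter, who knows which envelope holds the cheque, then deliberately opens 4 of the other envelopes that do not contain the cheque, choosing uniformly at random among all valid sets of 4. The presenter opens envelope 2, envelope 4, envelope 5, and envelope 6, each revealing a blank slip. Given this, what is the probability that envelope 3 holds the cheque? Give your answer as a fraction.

5/6

Apply Bayes' rule, conditioning on where the cheque actually is.
If it is in envelope 1 (prior 1/6): the presenter has 5 equally likely choices, so probability 1/5; weight (1/6)·(1/5) = 1/30.
If it is in any of envelopes 2, 4, 5, and 6 (prior 1/6 each): that envelope was opened and seen not to hold the prize — ruled out; weight (1/6)·0 = 0 each.
If it is in envelope 3 (prior 1/6): the presenter has no choice, probability 1; weight (1/6)·1 = 1/6.
The weights sum to 1/5.
So P(the cheque in envelope 3 | the presenter opened envelope 2, envelope 4, envelope 5, and envelope 6) = (1/6) / (1/5) = 5/6.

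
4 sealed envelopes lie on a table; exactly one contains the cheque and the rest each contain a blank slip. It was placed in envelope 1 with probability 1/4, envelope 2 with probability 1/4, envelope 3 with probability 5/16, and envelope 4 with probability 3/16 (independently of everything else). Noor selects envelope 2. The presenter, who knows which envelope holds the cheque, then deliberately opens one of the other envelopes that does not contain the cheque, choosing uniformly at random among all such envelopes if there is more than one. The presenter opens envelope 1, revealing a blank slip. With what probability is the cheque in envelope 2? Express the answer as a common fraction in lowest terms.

1/4

Condition on the true location of the cheque.
If it is in envelope 1 (prior 1/4): the presenter opened envelope 1, so this case is ruled out; weight (1/4)·0 = 0.
If it is in envelope 2 (prior 1/4): the presenter has 3 equally likely choices, so probability 1/3; weight (1/4)·(1/3) = 1/12.
If it is in envelope 3 (prior 5/16): the presenter has 2 equally likely choices, so probability 1/2; weight (5/16)·(1/2) = 5/32.
If it is in envelope 4 (prior 3/16): the presenter has 2 equally likely choices, so probability 1/2; weight (3/16)·(1/2) = 3/32.
The weights sum to 1/3.
So P(the cheque in envelope 2 | the presenter opened envelope 1) = (1/12) / (1/3) = 1/4.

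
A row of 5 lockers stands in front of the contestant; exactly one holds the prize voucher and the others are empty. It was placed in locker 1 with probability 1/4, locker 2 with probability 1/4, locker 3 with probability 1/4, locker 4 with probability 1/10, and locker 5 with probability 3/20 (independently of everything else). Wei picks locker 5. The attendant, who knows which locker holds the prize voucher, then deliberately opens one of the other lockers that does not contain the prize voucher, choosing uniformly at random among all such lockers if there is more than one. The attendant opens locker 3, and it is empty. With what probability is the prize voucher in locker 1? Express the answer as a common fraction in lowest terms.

Condition on the true location of the prize voucher.
If it is in either of lockers 1 and 2 (prior 1/4 each): the attendant has 3 equally likely choices, so probability 1/3; weight (1/4)·(1/3) = 1/12 each.
If it is in locker 3 (prior 1/4): the attendant opened locker 3, so this case is ruled out; weight (1/4)·0 = 0.
If it is in locker 4 (prior 1/10): the attendant has 3 equally likely choices, so probability 1/3; weight (1/10)·(1/3) = 1/30.
If it is in locker 5 (prior 3/20): the attendant has 4 equally likely choices, so probability 1/4; weight (3/20)·(1/4) = 3/80.
The weights sum to 19/80.
So P(the prize voucher in locker 1 | the attendant opened locker 3) = (1/12) / (19/80) = 20/57.

20/57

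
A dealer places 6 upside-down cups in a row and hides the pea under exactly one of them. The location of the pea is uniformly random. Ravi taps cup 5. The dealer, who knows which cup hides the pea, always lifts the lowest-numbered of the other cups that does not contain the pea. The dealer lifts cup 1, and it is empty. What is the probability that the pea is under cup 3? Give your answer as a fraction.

1/5

Condition on the true location of the pea.
If it is under cup 1 (prior 1/6): the dealer opened cup 1, so this case is ruled out; weight (1/6)·0 = 0.
If it is under any of cups 2, 3, 4, 5, and 6 (prior 1/6 each): cup 1 is the lowest-numbered option available, probability 1; weight (1/6)·1 = 1/6 each.
The weights sum to 5/6.
So P(the pea under cup 3 | the dealer opened cup 1) = (1/6) / (5/6) = 1/5.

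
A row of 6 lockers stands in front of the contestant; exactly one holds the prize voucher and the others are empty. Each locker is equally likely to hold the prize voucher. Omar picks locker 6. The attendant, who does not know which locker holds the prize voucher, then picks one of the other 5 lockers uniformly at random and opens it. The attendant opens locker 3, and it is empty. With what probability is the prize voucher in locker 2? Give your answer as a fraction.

1/5

Condition on the true location of the prize voucher.
If it is in any of lockers 1, 2, 4, 5, and 6 (prior 1/6 each): the attendant picks locker 3 with probability 1/5 regardless, and it is not the prize; weight (1/6)·(1/5) = 1/30 each.
If it is in locker 3 (prior 1/6): the attendant opened locker 3, so this case is ruled out; weight (1/6)·0 = 0.
The weights sum to 1/6.
So P(the prize voucher in locker 2 | the attendant opened locker 3) = (1/30) / (1/6) = 1/5.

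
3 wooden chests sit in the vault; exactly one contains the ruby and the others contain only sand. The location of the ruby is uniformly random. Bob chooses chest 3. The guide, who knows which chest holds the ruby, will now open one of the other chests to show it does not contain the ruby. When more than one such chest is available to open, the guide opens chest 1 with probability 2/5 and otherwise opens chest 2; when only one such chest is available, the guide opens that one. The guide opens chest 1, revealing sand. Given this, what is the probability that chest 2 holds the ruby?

5/7

Consider each possible location of the ruby in turn.
If it is in chest 1 (prior 1/3): the guide opened chest 1, so this case is ruled out; weight (1/3)·0 = 0.
If it is in chest 2 (prior 1/3): only chest 1 is available, probability 1; weight (1/3)·1 = 1/3.
If it is in chest 3 (prior 1/3): chest 1 is available, opened with probability 2/5; weight (1/3)·(2/5) = 2/15.
The weights sum to 7/15.
So P(the ruby in chest 2 | the guide opened chest 1) = (1/3) / (7/15) = 5/7.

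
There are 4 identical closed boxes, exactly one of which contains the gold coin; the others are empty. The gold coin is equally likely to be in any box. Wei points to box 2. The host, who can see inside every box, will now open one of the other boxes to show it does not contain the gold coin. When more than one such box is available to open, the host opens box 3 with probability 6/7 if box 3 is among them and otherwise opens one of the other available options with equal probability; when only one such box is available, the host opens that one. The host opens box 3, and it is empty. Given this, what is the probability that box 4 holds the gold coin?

Condition on the true location of the gold coin.
If it is in any of boxes 1, 2, and 4 (prior 1/4 each): box 3 is available, opened with probability 6/7; weight (1/4)·(6/7) = 3/14 each.
If it is in box 3 (prior 1/4): the host opened box 3, so this case is ruled out; weight (1/4)·0 = 0.
The weights sum to 9/14.
So P(the gold coin in box 4 | the host opened box 3) = (3/14) / (9/14) = 1/3.

1/3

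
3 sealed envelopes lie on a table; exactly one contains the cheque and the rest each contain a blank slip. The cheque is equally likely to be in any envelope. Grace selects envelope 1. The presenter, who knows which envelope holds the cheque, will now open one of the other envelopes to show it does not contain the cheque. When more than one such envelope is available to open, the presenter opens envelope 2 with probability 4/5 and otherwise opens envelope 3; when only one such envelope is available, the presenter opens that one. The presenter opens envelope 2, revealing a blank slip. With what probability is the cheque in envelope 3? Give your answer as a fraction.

5/9

Consider each possible location of the cheque in turn.
If it is in envelope 1 (prior 1/3): envelope 2 is available, opened with probability 4/5; weight (1/3)·(4/5) = 4/15.
If it is in envelope 2 (prior 1/3): the presenter opened envelope 2, so this case is ruled out; weight (1/3)·0 = 0.
If it is in envelope 3 (prior 1/3): only envelope 2 is available, probability 1; weight (1/3)·1 = 1/3.
The weights sum to 3/5.
So P(the cheque in envelope 3 | the presenter opened envelope 2) = (1/3) / (3/5) = 5/9.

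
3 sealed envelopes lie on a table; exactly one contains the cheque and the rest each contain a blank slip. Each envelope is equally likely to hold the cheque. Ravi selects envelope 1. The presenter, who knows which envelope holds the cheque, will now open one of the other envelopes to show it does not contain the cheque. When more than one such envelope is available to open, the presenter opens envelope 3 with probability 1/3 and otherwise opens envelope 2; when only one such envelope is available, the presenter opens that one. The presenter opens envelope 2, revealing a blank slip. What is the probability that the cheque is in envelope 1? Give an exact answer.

Apply Bayes' rule, conditioning on where the cheque actually is.
If it is in envelope 1 (prior 1/3): envelope 3 is available but not opened, probability 2/3; weight (1/3)·(2/3) = 2/9.
If it is in envelope 2 (prior 1/3): the presenter opened envelope 2, so this case is ruled out; weight (1/3)·0 = 0.
If it is in envelope 3 (prior 1/3): only envelope 2 is available, probability 1; weight (1/3)·1 = 1/3.
The weights sum to 5/9.
So P(the cheque in envelope 1 | the presenter opened envelope 2) = (2/9) / (5/9) = 2/5.

2/5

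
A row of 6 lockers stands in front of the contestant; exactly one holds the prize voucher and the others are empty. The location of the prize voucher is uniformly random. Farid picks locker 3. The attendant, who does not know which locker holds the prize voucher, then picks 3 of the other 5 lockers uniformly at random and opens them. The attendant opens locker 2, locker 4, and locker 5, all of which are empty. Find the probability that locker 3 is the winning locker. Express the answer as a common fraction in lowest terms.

1/3

Apply Bayes' rule, conditioning on where the prize voucher actually is.
If it is in any of lockers 1, 3, and 6 (prior 1/6 each): the attendant picks exactly this set with probability 1/10 regardless, and none is the prize; weight (1/6)·(1/10) = 1/60 each.
If it is in any of lockers 2, 4, and 5 (prior 1/6 each): that locker was opened and seen not to hold the prize — ruled out; weight (1/6)·0 = 0 each.
The weights sum to 1/20.
So P(the prize voucher in locker 3 | the attendant opened locker 2, locker 4, and locker 5) = (1/60) / (1/20) = 1/3.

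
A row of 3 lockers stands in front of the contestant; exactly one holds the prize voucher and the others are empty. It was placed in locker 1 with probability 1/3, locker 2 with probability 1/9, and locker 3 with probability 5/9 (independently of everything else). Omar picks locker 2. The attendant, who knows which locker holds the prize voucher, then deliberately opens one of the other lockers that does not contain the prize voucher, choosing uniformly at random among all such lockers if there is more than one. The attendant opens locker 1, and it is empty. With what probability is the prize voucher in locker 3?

10/11

Consider each possible location of the prize voucher in turn.
If it is in locker 1 (prior 1/3): the attendant opened locker 1, so this case is ruled out; weight (1/3)·0 = 0.
If it is in locker 2 (prior 1/9): the attendant has 2 equally likely choices, so probability 1/2; weight (1/9)·(1/2) = 1/18.
If it is in locker 3 (prior 5/9): the attendant has no choice, probability 1; weight (5/9)·1 = 5/9.
The weights sum to 11/18.
So P(the prize voucher in locker 3 | the attendant opened locker 1) = (5/9) / (11/18) = 10/11.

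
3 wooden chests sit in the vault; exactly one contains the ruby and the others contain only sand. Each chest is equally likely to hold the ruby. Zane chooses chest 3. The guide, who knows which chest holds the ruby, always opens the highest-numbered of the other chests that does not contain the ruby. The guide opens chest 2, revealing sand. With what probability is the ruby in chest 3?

1/2

Apply Bayes' rule, conditioning on where the ruby actually is.
If it is in either of chests 1 and 3 (prior 1/3 each): chest 2 is the highest-numbered option available, probability 1; weight (1/3)·1 = 1/3 each.
If it is in chest 2 (prior 1/3): the guide opened chest 2, so this case is ruled out; weight (1/3)·0 = 0.
The weights sum to 2/3.
So P(the ruby in chest 3 | the guide opened chest 2) = (1/3) / (2/3) = 1/2.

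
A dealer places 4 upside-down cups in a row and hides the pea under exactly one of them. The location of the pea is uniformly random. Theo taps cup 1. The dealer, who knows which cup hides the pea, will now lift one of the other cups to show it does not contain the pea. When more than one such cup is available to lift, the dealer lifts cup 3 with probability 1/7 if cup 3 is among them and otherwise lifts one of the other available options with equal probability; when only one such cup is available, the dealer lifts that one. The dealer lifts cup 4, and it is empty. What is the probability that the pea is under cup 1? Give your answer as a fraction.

Consider each possible location of the pea in turn.
If it is under cup 1 (prior 1/4): cup 3 is available but not opened; cup 4 gets probability (1 − 1/7)/2 = 3/7; weight (1/4)·(3/7) = 3/28.
If it is under cup 2 (prior 1/4): cup 3 is available but not opened, probability 6/7; weight (1/4)·(6/7) = 3/14.
If it is under cup 3 (prior 1/4): cup 3 holds the prize so is unavailable; the dealer chooses uniformly among the 2 others, probability 1/2; weight (1/4)·(1/2) = 1/8.
If it is under cup 4 (prior 1/4): the dealer opened cup 4, so this case is ruled out; weight (1/4)·0 = 0.
The weights sum to 25/56.
So P(the pea under cup 1 | the dealer opened cup 4) = (3/28) / (25/56) = 6/25.

6/25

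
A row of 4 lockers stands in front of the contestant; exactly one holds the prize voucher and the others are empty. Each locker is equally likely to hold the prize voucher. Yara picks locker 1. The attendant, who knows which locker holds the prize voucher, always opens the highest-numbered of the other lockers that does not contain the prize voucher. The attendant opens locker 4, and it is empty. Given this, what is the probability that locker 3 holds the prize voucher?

Condition on the true location of the prize voucher.
If it is in any of lockers 1, 2, and 3 (prior 1/4 each): locker 4 is the highest-numbered option available, probability 1; weight (1/4)·1 = 1/4 each.
If it is in locker 4 (prior 1/4): the attendant opened locker 4, so this case is ruled out; weight (1/4)·0 = 0.
The weights sum to 3/4.
So P(the prize voucher in locker 3 | the attendant opened locker 4) = (1/4) / (3/4) = 1/3.

1/3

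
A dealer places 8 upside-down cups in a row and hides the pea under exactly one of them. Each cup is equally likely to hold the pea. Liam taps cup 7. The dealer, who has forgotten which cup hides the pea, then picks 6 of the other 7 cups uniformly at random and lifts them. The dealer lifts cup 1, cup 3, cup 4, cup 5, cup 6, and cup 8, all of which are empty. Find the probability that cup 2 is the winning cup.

Because the dealer chose which cups to lift without knowing where the pea is, the choice is independent of the prize location. Learning that none of the 6 opened cups holds the pea simply rules out those 6 locations and leaves the remaining 2 cups still equally likely by symmetry.
So P(the pea under cup 2) = 1/2.

1/2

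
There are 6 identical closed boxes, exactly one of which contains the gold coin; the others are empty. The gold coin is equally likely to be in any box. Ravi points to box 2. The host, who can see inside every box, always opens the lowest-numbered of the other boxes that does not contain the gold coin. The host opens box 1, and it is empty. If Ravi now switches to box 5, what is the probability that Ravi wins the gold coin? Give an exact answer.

Condition on the true location of the gold coin.
If it is in box 1 (prior 1/6): the host opened box 1, so this case is ruled out; weight (1/6)·0 = 0.
If it is in any of boxes 2, 3, 4, 5, and 6 (prior 1/6 each): box 1 is the lowest-numbered option available, probability 1; weight (1/6)·1 = 1/6 each.
The weights sum to 5/6.
So P(the gold coin in box 5 | the host opened box 1) = (1/6) / (5/6) = 1/5.

1/5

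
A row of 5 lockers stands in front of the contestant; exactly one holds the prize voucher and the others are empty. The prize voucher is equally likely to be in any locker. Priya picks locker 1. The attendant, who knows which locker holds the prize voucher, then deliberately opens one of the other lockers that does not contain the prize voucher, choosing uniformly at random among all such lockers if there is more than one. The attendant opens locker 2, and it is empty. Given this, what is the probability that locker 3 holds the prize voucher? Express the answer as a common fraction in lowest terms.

Condition on the true location of the prize voucher.
If it is in locker 1 (prior 1/5): the attendant has 4 equally likely choices, so probability 1/4; weight (1/5)·(1/4) = 1/20.
If it is in locker 2 (prior 1/5): the attendant opened locker 2, so this case is ruled out; weight (1/5)·0 = 0.
If it is in any of lockers 3, 4, and 5 (prior 1/5 each): the attendant has 3 equally likely choices, so probability 1/3; weight (1/5)·(1/3) = 1/15 each.
The weights sum to 1/4.
So P(the prize voucher in locker 3 | the attendant opened locker 2) = (1/15) / (1/4) = 4/15.

4/15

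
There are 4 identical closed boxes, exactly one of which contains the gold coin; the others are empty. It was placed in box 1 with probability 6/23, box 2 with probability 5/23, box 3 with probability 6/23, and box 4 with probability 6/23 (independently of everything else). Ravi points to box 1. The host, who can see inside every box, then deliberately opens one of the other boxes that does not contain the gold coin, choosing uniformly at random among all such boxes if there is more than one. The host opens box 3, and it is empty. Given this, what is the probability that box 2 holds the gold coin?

1/3

Consider each possible location of the gold coin in turn.
If it is in box 1 (prior 6/23): the host has 3 equally likely choices, so probability 1/3; weight (6/23)·(1/3) = 2/23.
If it is in box 2 (prior 5/23): the host has 2 equally likely choices, so probability 1/2; weight (5/23)·(1/2) = 5/46.
If it is in box 3 (prior 6/23): the host opened box 3, so this case is ruled out; weight (6/23)·0 = 0.
If it is in box 4 (prior 6/23): the host has 2 equally likely choices, so probability 1/2; weight (6/23)·(1/2) = 3/23.
The weights sum to 15/46.
So P(the gold coin in box 2 | the host opened box 3) = (5/46) / (15/46) = 1/3.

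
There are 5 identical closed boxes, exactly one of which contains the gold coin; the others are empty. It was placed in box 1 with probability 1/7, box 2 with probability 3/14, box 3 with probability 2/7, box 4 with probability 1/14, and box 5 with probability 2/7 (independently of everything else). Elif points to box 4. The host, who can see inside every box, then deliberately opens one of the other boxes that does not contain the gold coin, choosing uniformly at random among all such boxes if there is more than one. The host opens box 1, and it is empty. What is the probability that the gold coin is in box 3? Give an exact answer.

Condition on the true location of the gold coin.
If it is in box 1 (prior 1/7): the host opened box 1, so this case is ruled out; weight (1/7)·0 = 0.
If it is in box 2 (prior 3/14): the host has 3 equally likely choices, so probability 1/3; weight (3/14)·(1/3) = 1/14.
If it is in either of boxes 3 and 5 (prior 2/7 each): the host has 3 equally likely choices, so probability 1/3; weight (2/7)·(1/3) = 2/21 each.
If it is in box 4 (prior 1/14): the host has 4 equally likely choices, so probability 1/4; weight (1/14)·(1/4) = 1/56.
The weights sum to 47/168.
So P(the gold coin in box 3 | the host opened box 1) = (2/21) / (47/168) = 16/47.

16/47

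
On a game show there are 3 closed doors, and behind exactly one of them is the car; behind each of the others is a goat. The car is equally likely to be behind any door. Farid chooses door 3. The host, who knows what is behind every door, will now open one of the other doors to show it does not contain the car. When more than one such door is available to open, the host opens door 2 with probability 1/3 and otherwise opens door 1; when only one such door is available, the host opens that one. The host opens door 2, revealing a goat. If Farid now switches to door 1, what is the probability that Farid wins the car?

3/4

Condition on the true location of the car.
If it is behind door 1 (prior 1/3): only door 2 is available, probability 1; weight (1/3)·1 = 1/3.
If it is behind door 2 (prior 1/3): the host opened door 2, so this case is ruled out; weight (1/3)·0 = 0.
If it is behind door 3 (prior 1/3): door 2 is available, opened with probability 1/3; weight (1/3)·(1/3) = 1/9.
The weights sum to 4/9.
So P(the car behind door 1 | the host opened door 2) = (1/3) / (4/9) = 3/4.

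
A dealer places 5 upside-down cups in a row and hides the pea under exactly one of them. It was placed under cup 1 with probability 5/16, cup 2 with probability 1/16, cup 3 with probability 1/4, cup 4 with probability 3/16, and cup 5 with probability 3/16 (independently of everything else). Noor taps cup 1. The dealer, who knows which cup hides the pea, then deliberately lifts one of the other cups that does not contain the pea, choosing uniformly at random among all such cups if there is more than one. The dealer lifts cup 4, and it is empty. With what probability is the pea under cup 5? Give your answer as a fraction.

Consider each possible location of the pea in turn.
If it is under cup 1 (prior 5/16): the dealer has 4 equally likely choices, so probability 1/4; weight (5/16)·(1/4) = 5/64.
If it is under cup 2 (prior 1/16): the dealer has 3 equally likely choices, so probability 1/3; weight (1/16)·(1/3) = 1/48.
If it is under cup 3 (prior 1/4): the dealer has 3 equally likely choices, so probability 1/3; weight (1/4)·(1/3) = 1/12.
If it is under cup 4 (prior 3/16): the dealer opened cup 4, so this case is ruled out; weight (3/16)·0 = 0.
If it is under cup 5 (prior 3/16): the dealer has 3 equally likely choices, so probability 1/3; weight (3/16)·(1/3) = 1/16.
The weights sum to 47/192.
So P(the pea under cup 5 | the dealer opened cup 4) = (1/16) / (47/192) = 12/47.

12/47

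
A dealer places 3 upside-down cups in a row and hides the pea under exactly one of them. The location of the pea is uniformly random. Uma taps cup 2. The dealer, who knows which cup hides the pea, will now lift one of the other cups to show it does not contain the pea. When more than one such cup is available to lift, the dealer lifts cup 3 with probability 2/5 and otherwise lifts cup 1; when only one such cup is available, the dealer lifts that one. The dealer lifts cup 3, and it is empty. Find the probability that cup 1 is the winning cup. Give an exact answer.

Condition on the true location of the pea.
If it is under cup 1 (prior 1/3): only cup 3 is available, probability 1; weight (1/3)·1 = 1/3.
If it is under cup 2 (prior 1/3): cup 3 is available, opened with probability 2/5; weight (1/3)·(2/5) = 2/15.
If it is under cup 3 (prior 1/3): the dealer opened cup 3, so this case is ruled out; weight (1/3)·0 = 0.
The weights sum to 7/15.
So P(the pea under cup 1 | the dealer opened cup 3) = (1/3) / (7/15) = 5/7.

5/7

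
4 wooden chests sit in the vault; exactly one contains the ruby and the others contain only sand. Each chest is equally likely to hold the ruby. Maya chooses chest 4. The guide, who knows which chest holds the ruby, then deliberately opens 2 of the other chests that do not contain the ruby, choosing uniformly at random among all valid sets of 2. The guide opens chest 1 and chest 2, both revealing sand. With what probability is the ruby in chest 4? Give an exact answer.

1/4

Apply Bayes' rule, conditioning on where the ruby actually is.
If it is in either of chests 1 and 2 (prior 1/4 each): that chest was opened and seen not to hold the prize — ruled out; weight (1/4)·0 = 0 each.
If it is in chest 3 (prior 1/4): the guide has no choice, probability 1; weight (1/4)·1 = 1/4.
If it is in chest 4 (prior 1/4): the guide has 3 equally likely choices, so probability 1/3; weight (1/4)·(1/3) = 1/12.
The weights sum to 1/3.
So P(the ruby in chest 4 | the guide opened chest 1 and chest 2) = (1/12) / (1/3) = 1/4.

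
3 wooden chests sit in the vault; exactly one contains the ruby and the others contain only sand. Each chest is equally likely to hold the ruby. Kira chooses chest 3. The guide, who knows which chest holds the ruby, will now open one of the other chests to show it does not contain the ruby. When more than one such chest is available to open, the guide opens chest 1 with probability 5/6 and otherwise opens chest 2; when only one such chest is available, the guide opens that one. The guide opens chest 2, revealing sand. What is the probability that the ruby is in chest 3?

Consider each possible location of the ruby in turn.
If it is in chest 1 (prior 1/3): only chest 2 is available, probability 1; weight (1/3)·1 = 1/3.
If it is in chest 2 (prior 1/3): the guide opened chest 2, so this case is ruled out; weight (1/3)·0 = 0.
If it is in chest 3 (prior 1/3): chest 1 is available but not opened, probability 1/6; weight (1/3)·(1/6) = 1/18.
The weights sum to 7/18.
So P(the ruby in chest 3 | the guide opened chest 2) = (1/18) / (7/18) = 1/7.

1/7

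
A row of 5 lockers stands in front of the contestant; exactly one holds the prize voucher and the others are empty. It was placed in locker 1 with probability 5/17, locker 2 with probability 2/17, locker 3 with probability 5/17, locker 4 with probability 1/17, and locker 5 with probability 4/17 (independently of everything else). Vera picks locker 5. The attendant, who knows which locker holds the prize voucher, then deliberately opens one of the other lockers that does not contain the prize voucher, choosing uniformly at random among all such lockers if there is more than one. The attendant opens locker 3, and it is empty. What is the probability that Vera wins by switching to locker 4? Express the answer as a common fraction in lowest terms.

Condition on the true location of the prize voucher.
If it is in locker 1 (prior 5/17): the attendant has 3 equally likely choices, so probability 1/3; weight (5/17)·(1/3) = 5/51.
If it is in locker 2 (prior 2/17): the attendant has 3 equally likely choices, so probability 1/3; weight (2/17)·(1/3) = 2/51.
If it is in locker 3 (prior 5/17): the attendant opened locker 3, so this case is ruled out; weight (5/17)·0 = 0.
If it is in locker 4 (prior 1/17): the attendant has 3 equally likely choices, so probability 1/3; weight (1/17)·(1/3) = 1/51.
If it is in locker 5 (prior 4/17): the attendant has 4 equally likely choices, so probability 1/4; weight (4/17)·(1/4) = 1/17.
The weights sum to 11/51.
So P(the prize voucher in locker 4 | the attendant opened locker 3) = (1/51) / (11/51) = 1/11.

1/11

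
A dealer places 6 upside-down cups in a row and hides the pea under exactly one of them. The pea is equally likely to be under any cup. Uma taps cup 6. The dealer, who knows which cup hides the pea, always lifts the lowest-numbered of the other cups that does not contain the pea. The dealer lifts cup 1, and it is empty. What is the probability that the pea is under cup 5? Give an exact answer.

1/5

Consider each possible location of the pea in turn.
If it is under cup 1 (prior 1/6): the dealer opened cup 1, so this case is ruled out; weight (1/6)·0 = 0.
If it is under any of cups 2, 3, 4, 5, and 6 (prior 1/6 each): cup 1 is the lowest-numbered option available, probability 1; weight (1/6)·1 = 1/6 each.
The weights sum to 5/6.
So P(the pea under cup 5 | the dealer opened cup 1) = (1/6) / (5/6) = 1/5.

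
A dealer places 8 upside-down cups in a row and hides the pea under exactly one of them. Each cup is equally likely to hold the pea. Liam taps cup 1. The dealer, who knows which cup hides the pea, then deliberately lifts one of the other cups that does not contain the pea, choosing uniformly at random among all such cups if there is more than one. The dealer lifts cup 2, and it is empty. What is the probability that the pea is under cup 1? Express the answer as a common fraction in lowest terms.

1/8

Consider each possible location of the pea in turn.
If it is under cup 1 (prior 1/8): the dealer has 7 equally likely choices, so probability 1/7; weight (1/8)·(1/7) = 1/56.
If it is under cup 2 (prior 1/8): the dealer opened cup 2, so this case is ruled out; weight (1/8)·0 = 0.
If it is under any of cups 3, 4, 5, 6, 7, and 8 (prior 1/8 each): the dealer has 6 equally likely choices, so probability 1/6; weight (1/8)·(1/6) = 1/48 each.
The weights sum to 1/7.
So P(the pea under cup 1 | the dealer opened cup 2) = (1/56) / (1/7) = 1/8.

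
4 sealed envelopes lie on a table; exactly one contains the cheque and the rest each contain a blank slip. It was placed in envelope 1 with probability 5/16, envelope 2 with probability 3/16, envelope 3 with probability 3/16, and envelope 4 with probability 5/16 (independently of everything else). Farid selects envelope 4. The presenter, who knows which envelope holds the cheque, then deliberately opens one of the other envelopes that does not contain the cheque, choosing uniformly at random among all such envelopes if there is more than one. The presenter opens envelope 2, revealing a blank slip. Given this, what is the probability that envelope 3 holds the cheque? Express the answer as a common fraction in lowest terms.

9/34

Apply Bayes' rule, conditioning on where the cheque actually is.
If it is in envelope 1 (prior 5/16): the presenter has 2 equally likely choices, so probability 1/2; weight (5/16)·(1/2) = 5/32.
If it is in envelope 2 (prior 3/16): the presenter opened envelope 2, so this case is ruled out; weight (3/16)·0 = 0.
If it is in envelope 3 (prior 3/16): the presenter has 2 equally likely choices, so probability 1/2; weight (3/16)·(1/2) = 3/32.
If it is in envelope 4 (prior 5/16): the presenter has 3 equally likely choices, so probability 1/3; weight (5/16)·(1/3) = 5/48.
The weights sum to 17/48.
So P(the cheque in envelope 3 | the presenter opened envelope 2) = (3/32) / (17/48) = 9/34.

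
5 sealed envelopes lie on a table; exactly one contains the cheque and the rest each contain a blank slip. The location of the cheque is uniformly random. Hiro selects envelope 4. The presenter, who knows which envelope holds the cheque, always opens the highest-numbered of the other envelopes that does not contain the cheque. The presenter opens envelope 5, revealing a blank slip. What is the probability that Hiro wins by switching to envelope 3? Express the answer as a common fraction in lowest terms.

Condition on the true location of the cheque.
If it is in any of envelopes 1, 2, 3, and 4 (prior 1/5 each): envelope 5 is the highest-numbered option available, probability 1; weight (1/5)·1 = 1/5 each.
If it is in envelope 5 (prior 1/5): the presenter opened envelope 5, so this case is ruled out; weight (1/5)·0 = 0.
The weights sum to 4/5.
So P(the cheque in envelope 3 | the presenter opened envelope 5) = (1/5) / (4/5) = 1/4.

1/4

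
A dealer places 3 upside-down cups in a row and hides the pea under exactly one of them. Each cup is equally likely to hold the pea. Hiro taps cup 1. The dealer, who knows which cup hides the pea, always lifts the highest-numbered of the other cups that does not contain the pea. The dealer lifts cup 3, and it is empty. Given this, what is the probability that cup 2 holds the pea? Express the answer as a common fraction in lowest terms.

1/2

Consider each possible location of the pea in turn.
If it is under either of cups 1 and 2 (prior 1/3 each): cup 3 is the highest-numbered option available, probability 1; weight (1/3)·1 = 1/3 each.
If it is under cup 3 (prior 1/3): the dealer opened cup 3, so this case is ruled out; weight (1/3)·0 = 0.
The weights sum to 2/3.
So P(the pea under cup 2 | the dealer opened cup 3) = (1/3) / (2/3) = 1/2.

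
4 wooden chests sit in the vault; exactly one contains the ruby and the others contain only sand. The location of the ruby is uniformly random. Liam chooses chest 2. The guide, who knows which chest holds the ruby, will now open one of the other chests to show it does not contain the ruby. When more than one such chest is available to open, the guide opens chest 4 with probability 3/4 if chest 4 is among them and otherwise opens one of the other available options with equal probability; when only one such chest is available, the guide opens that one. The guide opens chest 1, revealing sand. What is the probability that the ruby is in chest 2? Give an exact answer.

1/7

Consider each possible location of the ruby in turn.
If it is in chest 1 (prior 1/4): the guide opened chest 1, so this case is ruled out; weight (1/4)·0 = 0.
If it is in chest 2 (prior 1/4): chest 4 is available but not opened; chest 1 gets probability (1 − 3/4)/2 = 1/8; weight (1/4)·(1/8) = 1/32.
If it is in chest 3 (prior 1/4): chest 4 is available but not opened, probability 1/4; weight (1/4)·(1/4) = 1/16.
If it is in chest 4 (prior 1/4): chest 4 holds the prize so is unavailable; the guide chooses uniformly among the 2 others, probability 1/2; weight (1/4)·(1/2) = 1/8.
The weights sum to 7/32.
So P(the ruby in chest 2 | the guide opened chest 1) = (1/32) / (7/32) = 1/7.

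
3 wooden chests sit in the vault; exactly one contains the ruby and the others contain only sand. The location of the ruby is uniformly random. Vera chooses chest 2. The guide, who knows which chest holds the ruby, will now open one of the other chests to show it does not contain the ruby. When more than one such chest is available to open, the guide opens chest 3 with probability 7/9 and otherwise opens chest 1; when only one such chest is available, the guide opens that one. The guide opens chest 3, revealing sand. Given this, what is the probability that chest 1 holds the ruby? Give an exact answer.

9/16

Apply Bayes' rule, conditioning on where the ruby actually is.
If it is in chest 1 (prior 1/3): only chest 3 is available, probability 1; weight (1/3)·1 = 1/3.
If it is in chest 2 (prior 1/3): chest 3 is available, opened with probability 7/9; weight (1/3)·(7/9) = 7/27.
If it is in chest 3 (prior 1/3): the guide opened chest 3, so this case is ruled out; weight (1/3)·0 = 0.
The weights sum to 16/27.
So P(the ruby in chest 1 | the guide opened chest 3) = (1/3) / (16/27) = 9/16.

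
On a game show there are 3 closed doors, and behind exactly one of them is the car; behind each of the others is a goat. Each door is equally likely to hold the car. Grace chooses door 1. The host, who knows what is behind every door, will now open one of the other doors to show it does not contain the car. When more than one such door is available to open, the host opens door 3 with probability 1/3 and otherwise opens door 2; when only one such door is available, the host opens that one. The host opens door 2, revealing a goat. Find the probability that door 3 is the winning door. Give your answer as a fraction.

Apply Bayes' rule, conditioning on where the car actually is.
If it is behind door 1 (prior 1/3): door 3 is available but not opened, probability 2/3; weight (1/3)·(2/3) = 2/9.
If it is behind door 2 (prior 1/3): the host opened door 2, so this case is ruled out; weight (1/3)·0 = 0.
If it is behind door 3 (prior 1/3): only door 2 is available, probability 1; weight (1/3)·1 = 1/3.
The weights sum to 5/9.
So P(the car behind door 3 | the host opened door 2) = (1/3) / (5/9) = 3/5.

3/5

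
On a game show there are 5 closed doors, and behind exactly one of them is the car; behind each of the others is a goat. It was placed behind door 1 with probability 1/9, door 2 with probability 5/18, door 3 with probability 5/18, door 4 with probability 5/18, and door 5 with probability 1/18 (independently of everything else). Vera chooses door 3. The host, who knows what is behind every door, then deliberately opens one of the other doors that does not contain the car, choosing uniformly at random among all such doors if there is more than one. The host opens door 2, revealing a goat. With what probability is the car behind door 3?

15/47

Condition on the true location of the car.
If it is behind door 1 (prior 1/9): the host has 3 equally likely choices, so probability 1/3; weight (1/9)·(1/3) = 1/27.
If it is behind door 2 (prior 5/18): the host opened door 2, so this case is ruled out; weight (5/18)·0 = 0.
If it is behind door 3 (prior 5/18): the host has 4 equally likely choices, so probability 1/4; weight (5/18)·(1/4) = 5/72.
If it is behind door 4 (prior 5/18): the host has 3 equally likely choices, so probability 1/3; weight (5/18)·(1/3) = 5/54.
If it is behind door 5 (prior 1/18): the host has 3 equally likely choices, so probability 1/3; weight (1/18)·(1/3) = 1/54.
The weights sum to 47/216.
So P(the car behind door 3 | the host opened door 2) = (5/72) / (47/216) = 15/47.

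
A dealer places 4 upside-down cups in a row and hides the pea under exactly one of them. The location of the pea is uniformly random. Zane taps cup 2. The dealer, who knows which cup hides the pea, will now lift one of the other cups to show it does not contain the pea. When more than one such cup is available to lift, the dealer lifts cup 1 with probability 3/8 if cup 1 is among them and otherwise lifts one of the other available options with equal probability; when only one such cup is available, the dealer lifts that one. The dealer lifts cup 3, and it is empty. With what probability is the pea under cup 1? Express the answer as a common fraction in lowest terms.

Apply Bayes' rule, conditioning on where the pea actually is.
If it is under cup 1 (prior 1/4): cup 1 holds the prize so is unavailable; the dealer chooses uniformly among the 2 others, probability 1/2; weight (1/4)·(1/2) = 1/8.
If it is under cup 2 (prior 1/4): cup 1 is available but not opened; cup 3 gets probability (1 − 3/8)/2 = 5/16; weight (1/4)·(5/16) = 5/64.
If it is under cup 3 (prior 1/4): the dealer opened cup 3, so this case is ruled out; weight (1/4)·0 = 0.
If it is under cup 4 (prior 1/4): cup 1 is available but not opened, probability 5/8; weight (1/4)·(5/8) = 5/32.
The weights sum to 23/64.
So P(the pea under cup 1 | the dealer opened cup 3) = (1/8) / (23/64) = 8/23.

8/23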